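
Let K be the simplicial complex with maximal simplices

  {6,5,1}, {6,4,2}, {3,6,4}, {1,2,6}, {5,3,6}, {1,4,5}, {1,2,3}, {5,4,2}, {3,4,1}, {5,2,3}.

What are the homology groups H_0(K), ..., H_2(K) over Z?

H_0 = Z,  H_1 = Z/2,  H_2 = 0.

Order the vertices as 1 < 2 < 3 < 4 < 5 < 6. Listing each simplex with vertices in this order, K has dimension 2 with simplices:

  0-simplices (6): [1], [2], [3], [4], [5], [6]
  1-simplices (15): [1,2], [1,3], [1,4], [1,5], [1,6], [2,3], [2,4], [2,5], [2,6], [3,4], [3,5], [3,6], [4,5], [4,6], [5,6]
  2-simplices (10): [1,2,3], [1,2,6], [1,3,4], [1,4,5], [1,5,6], [2,3,5], [2,4,5], [2,4,6], [3,4,6], [3,5,6]

Hence C_0 ≅ Z^6, C_1 ≅ Z^15, C_2 ≅ Z^10.

The boundary map ∂_1: C_1 → C_0 sends each edge [p,q] (with p < q) to q − p.
The resulting 6×15 matrix has rank 5, and its Smith normal form has invariant factors (1,1,1,1,1).

The boundary map ∂_2: C_2 → C_1 acts by ∂[p,q,r] = [q,r] − [p,r] + [p,q]. For instance
  ∂[2,3,5] = [3,5] − [2,5] + [2,3],
  ∂[2,4,6] = [4,6] − [2,6] + [2,4].
As a 15×10 matrix over Z this has rank 10, with invariant factors (1,1,1,1,1,1,1,1,1,2).

From H_k ≅ ker(∂_k) / im(∂_{k+1}) we obtain:

  H_0: rank C_0 − rank ∂_1 = 6 − 5 = 1, and the invariant factors of ∂_1 are all 1, so H_0 ≅ Z.
  H_1: rank ker ∂_1 − rank ∂_2 = (15 − 5) − 10 = 0, and ∂_2 has invariant factor 2 > 1, so H_1 ≅ Z/2.
  H_2: rank ker ∂_2 − rank ∂_3 = (10 − 10) − 0 = 0, and there is no ∂_3, so H_2 ≅ 0.

As a check, the Euler characteristic is 6 − 15 + 10 = 1, which agrees with 1 − 0 + 0 = 1.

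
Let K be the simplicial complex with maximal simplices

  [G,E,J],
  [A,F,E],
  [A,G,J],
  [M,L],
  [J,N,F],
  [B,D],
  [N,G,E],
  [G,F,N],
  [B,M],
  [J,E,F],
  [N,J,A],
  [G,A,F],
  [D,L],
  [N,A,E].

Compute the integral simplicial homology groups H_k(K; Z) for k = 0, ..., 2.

Order the vertices as A < B < D < E < F < G < J < L < M < N. Listing each simplex with vertices in this order, K has dimension 2 with simplices:

  0-simplices (10): A, B, D, E, F, G, J, L, M, N
  1-simplices (19): AE, AF, AG, AJ, AN, BD, BM, DL, EF, EG, EJ, EN, FG, FJ, FN, GJ, GN, JN, LM
  2-simplices (10): AEF, AEN, AFG, AGJ, AJN, EFJ, EGJ, EGN, FGN, FJN

so the chain groups are C_0 ≅ Z^10, C_1 ≅ Z^19, C_2 ≅ Z^10.

The boundary map ∂_1: C_1 → C_0 sends each edge [p,q] (with p < q) to q − p. For instance
  ∂EG = G − E.
This gives a 10×19 integer matrix of rank 8; reducing to Smith normal form yields diagonal entries (1,1,1,1,1,1,1,1).

Boundary ∂_2: C_2 → C_1 maps a triangle to the signed sum of its edges. For instance
  ∂EGJ = GJ − EJ + EG,
  ∂FJN = JN − FN + FJ.
As a 19×10 matrix over Z this has rank 10, with invariant factors (1,1,1,1,1,1,1,1,1,2).

Reading off H_k = ker ∂_k / im ∂_{k+1}:

  H_0: rank C_0 − rank ∂_1 = 10 − 8 = 2, and the invariant factors of ∂_1 are all 1, so H_0 = Z^2.
  H_1: rank ker ∂_1 − rank ∂_2 = (19 − 8) − 10 = 1, and ∂_2 has invariant factor 2 > 1, so H_1 = Z ⊕ Z/2.
  H_2: rank ker ∂_2 − rank ∂_3 = (10 − 10) − 0 = 0, and there is no ∂_3, so H_2 = 0.

H_0 ≅ Z^2,  H_1 ≅ Z ⊕ Z/2,  H_2 = 0.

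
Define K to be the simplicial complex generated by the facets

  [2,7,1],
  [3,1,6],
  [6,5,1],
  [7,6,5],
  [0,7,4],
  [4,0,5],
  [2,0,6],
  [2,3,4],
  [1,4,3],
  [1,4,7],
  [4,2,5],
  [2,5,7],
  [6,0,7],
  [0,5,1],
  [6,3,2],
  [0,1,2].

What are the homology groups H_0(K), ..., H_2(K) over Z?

Fix the vertex order 0 < 1 < 2 < 3 < 4 < 5 < 6 < 7 and write every simplex with vertices in increasing order. Then dim K = 2 and the simplices of K are:

  0-simplices (8): [0], [1], [2], [3], [4], [5], [6], [7]
  1-simplices (24): (24 of them)
  2-simplices (16): [0,1,2], [0,1,5], [0,2,6], [0,4,5], [0,4,7], [0,6,7], [1,2,7], [1,3,4], [1,3,6], [1,4,7], [1,5,6], [2,3,4], [2,3,6], [2,4,5], [2,5,7], [5,6,7]

Hence C_0 ≅ Z^8, C_1 ≅ Z^24, C_2 ≅ Z^16.

∂_1: C_1 → C_0 maps an edge to its endpoints' difference, ∂[p,q] = q − p. For instance
  ∂[0,7] = [7] − [0].
The 8×24 boundary matrix has rank 7 and Smith normal form diag(1,1,1,1,1,1,1).

∂_2: C_2 → C_1 acts by ∂[p,q,r] = [q,r] − [p,r] + [p,q]. For instance
  ∂[0,4,5] = [4,5] − [0,5] + [0,4],
  ∂[0,1,2] = [1,2] − [0,2] + [0,1].
This gives a 24×16 integer matrix of rank 15; reducing to Smith normal form yields diagonal entries (1,1,1,1,1,1,1,1,1,1,1,1,1,1,1).

Reading off H_k = ker ∂_k / im ∂_{k+1}:

  H_0: rank C_0 − rank ∂_1 = 8 − 7 = 1, and the invariant factors of ∂_1 are all 1, so H_0 = Z.
  H_1: rank ker ∂_1 − rank ∂_2 = (24 − 7) − 15 = 2, and the invariant factors of ∂_2 are all 1, so H_1 = Z^2.
  H_2: rank ker ∂_2 − rank ∂_3 = (16 − 15) − 0 = 1, and there is no ∂_3, so H_2 = Z.

H_0 = Z,  H_1 = Z^2,  H_2 = Z.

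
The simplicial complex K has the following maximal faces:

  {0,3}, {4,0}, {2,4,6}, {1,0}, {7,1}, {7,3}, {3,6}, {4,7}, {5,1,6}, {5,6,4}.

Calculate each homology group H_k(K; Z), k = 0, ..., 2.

H_0 ≅ Z,  H_1 ≅ Z^4,  H_2 = 0.

Fix the vertex order 0 < 1 < 2 < 3 < 4 < 5 < 6 < 7 and write every simplex with vertices in increasing order. Then dim K = 2 and the simplices of K are:

  0-simplices (8): [0], [1], [2], [3], [4], [5], [6], [7]
  1-simplices (14): [0,1], [0,3], [0,4], [1,5], [1,6], [1,7], [2,4], [2,6], [3,6], [3,7], [4,5], [4,6], [4,7], [5,6]
  2-simplices (3): [1,5,6], [2,4,6], [4,5,6]

giving chain groups C_0 ≅ Z^8, C_1 ≅ Z^14, C_2 ≅ Z^3.

The boundary map ∂_1: C_1 → C_0 sends each edge [p,q] (with p < q) to q − p.
This gives a 8×14 integer matrix of rank 7; reducing to Smith normal form yields diagonal entries (1,1,1,1,1,1,1).

Boundary ∂_2: C_2 → C_1 sends each 2-simplex [p,q,r] to [q,r] − [p,r] + [p,q]. For instance
  ∂[4,5,6] = [5,6] − [4,6] + [4,5],
  ∂[1,5,6] = [5,6] − [1,6] + [1,5].
The resulting 14×3 matrix has rank 3, and its Smith normal form has invariant factors (1,1,1).

From H_k ≅ ker(∂_k) / im(∂_{k+1}) we obtain:

  H_0: rank C_0 − rank ∂_1 = 8 − 7 = 1, and the invariant factors of ∂_1 are all 1, so H_0 = Z.
  H_1: rank ker ∂_1 − rank ∂_2 = (14 − 7) − 3 = 4, and the invariant factors of ∂_2 are all 1, so H_1 = Z^4.
  H_2: rank ker ∂_2 − rank ∂_3 = (3 − 3) − 0 = 0, and there is no ∂_3, so H_2 = 0.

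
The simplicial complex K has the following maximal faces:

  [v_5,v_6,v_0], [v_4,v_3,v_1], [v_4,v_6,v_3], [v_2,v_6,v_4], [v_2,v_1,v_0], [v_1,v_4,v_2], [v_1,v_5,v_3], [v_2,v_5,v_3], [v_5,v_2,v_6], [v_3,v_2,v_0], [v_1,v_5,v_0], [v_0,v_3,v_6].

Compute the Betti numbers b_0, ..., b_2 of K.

b_0 = 1, b_1 = 0, b_2 = 0.

Order the vertices as v_0 < v_1 < v_2 < v_3 < v_4 < v_5 < v_6. Listing each simplex with vertices in this order, K has dimension 2 with simplices:

  0-simplices (7): [v_0], [v_1], [v_2], [v_3], [v_4], [v_5], [v_6]
  1-simplices (18): (18 of them)
  2-simplices (12): (12 of them)

giving chain groups C_0 ≅ Z^7, C_1 ≅ Z^18, C_2 ≅ Z^12.

Boundary ∂_1: C_1 → C_0 sends each edge [p,q] (with p < q) to q − p. For instance
  ∂[v_0,v_5] = [v_5] − [v_0].
The resulting 7×18 matrix has rank 6, and its Smith normal form has invariant factors (1,1,1,1,1,1).

Boundary ∂_2: C_2 → C_1 sends each 2-simplex [p,q,r] to [q,r] − [p,r] + [p,q]. For instance
  ∂[v_3,v_4,v_6] = [v_4,v_6] − [v_3,v_6] + [v_3,v_4],
  ∂[v_0,v_1,v_5] = [v_1,v_5] − [v_0,v_5] + [v_0,v_1].
This gives a 18×12 integer matrix of rank 12; reducing to Smith normal form yields diagonal entries (1,1,1,1,1,1,1,1,1,1,1,2).

Reading off H_k = ker ∂_k / im ∂_{k+1}:

  H_0: rank C_0 − rank ∂_1 = 7 − 6 = 1, and the invariant factors of ∂_1 are all 1, so H_0 = Z.
  H_1: rank ker ∂_1 − rank ∂_2 = (18 − 6) − 12 = 0, and ∂_2 has invariant factor 2 > 1, so H_1 = Z_2.
  H_2: rank ker ∂_2 − rank ∂_3 = (12 − 12) − 0 = 0, and there is no ∂_3, so H_2 = 0.

Hence the Betti numbers are b_0 = 1, b_1 = 0, b_2 = 0.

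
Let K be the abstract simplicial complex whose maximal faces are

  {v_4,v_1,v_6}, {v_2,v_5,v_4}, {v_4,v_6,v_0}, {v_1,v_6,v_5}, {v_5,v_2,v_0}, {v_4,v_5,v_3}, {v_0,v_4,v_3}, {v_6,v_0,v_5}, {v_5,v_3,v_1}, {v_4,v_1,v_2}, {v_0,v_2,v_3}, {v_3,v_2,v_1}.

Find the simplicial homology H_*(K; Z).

K has 7 vertices, 18 edges, 12 triangles.
rank ∂_0 = 0, rank ∂_1 = 6 ⇒ b_0 = 7 − 0 − 6 = 1; all invariant factors of ∂_1 are 1 so no torsion. So H_0 = Z.
rank ∂_1 = 6, rank ∂_2 = 12 ⇒ b_1 = 18 − 6 − 12 = 0; ∂_2 has invariant factor(s) [2] giving torsion. So H_1 = Z/2.
rank ∂_2 = 12, rank ∂_3 = 0 ⇒ b_2 = 12 − 12 − 0 = 0. So H_2 = 0.

H_0 ≅ Z,  H_1 ≅ Z/2,  H_2 = 0.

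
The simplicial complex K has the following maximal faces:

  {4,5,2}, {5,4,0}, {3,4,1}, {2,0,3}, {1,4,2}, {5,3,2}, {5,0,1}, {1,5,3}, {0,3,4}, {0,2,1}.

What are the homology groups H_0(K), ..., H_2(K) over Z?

H_0 ≅ Z,  H_1 ≅ Z/2,  H_2 = 0.

Fix the vertex order 0 < 1 < 2 < 3 < 4 < 5 and write every simplex with vertices in increasing order. Then dim K = 2 and the simplices of K are:

  0-simplices (6): [0], [1], [2], [3], [4], [5]
  1-simplices (15): [0,1], [0,2], [0,3], [0,4], [0,5], [1,2], [1,3], [1,4], [1,5], [2,3], [2,4], [2,5], [3,4], [3,5], [4,5]
  2-simplices (10): [0,1,2], [0,1,5], [0,2,3], [0,3,4], [0,4,5], [1,2,4], [1,3,4], [1,3,5], [2,3,5], [2,4,5]

Hence C_0 ≅ Z^6, C_1 ≅ Z^15, C_2 ≅ Z^10.

∂_1: C_1 → C_0 maps an edge to its endpoints' difference, ∂[p,q] = q − p.
This gives a 6×15 integer matrix of rank 5; reducing to Smith normal form yields diagonal entries (1,1,1,1,1).

∂_2: C_2 → C_1 maps a triangle to the signed sum of its edges. For instance
  ∂[0,3,4] = [3,4] − [0,4] + [0,3],
  ∂[0,2,3] = [2,3] − [0,3] + [0,2].
The resulting 15×10 matrix has rank 10, and its Smith normal form has invariant factors (1,1,1,1,1,1,1,1,1,2).

Reading off H_k = ker ∂_k / im ∂_{k+1}:

  H_0: rank C_0 − rank ∂_1 = 6 − 5 = 1, and the invariant factors of ∂_1 are all 1, so H_0 = Z.
  H_1: rank ker ∂_1 − rank ∂_2 = (15 − 5) − 10 = 0, and ∂_2 has invariant factor 2 > 1, so H_1 = Z/2.
  H_2: rank ker ∂_2 − rank ∂_3 = (10 − 10) − 0 = 0, and there is no ∂_3, so H_2 = 0.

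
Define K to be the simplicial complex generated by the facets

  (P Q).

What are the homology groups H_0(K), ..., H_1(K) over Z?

We work with the vertex ordering P < Q. The simplices of K, each written with vertices in increasing order, are:

  0-simplices (2): P, Q
  1-simplices (1): PQ

giving chain groups C_0 ≅ Z^2, C_1 ≅ Z^1.

The boundary map ∂_1: C_1 → C_0 maps an edge to its endpoints' difference, ∂[p,q] = q − p.
This gives a 2×1 integer matrix of rank 1; reducing to Smith normal form yields diagonal entries (1).

From H_k ≅ ker(∂_k) / im(∂_{k+1}) we obtain:

  H_0: rank C_0 − rank ∂_1 = 2 − 1 = 1, and the invariant factors of ∂_1 are all 1, so H_0 ≅ Z.
  H_1: rank ker ∂_1 − rank ∂_2 = (1 − 1) − 0 = 0, and there is no ∂_2, so H_1 ≅ 0.

As a check, the Euler characteristic is 2 − 1 = 1, which agrees with 1 − 0 = 1.

H_0 ≅ Z,  H_1 = 0.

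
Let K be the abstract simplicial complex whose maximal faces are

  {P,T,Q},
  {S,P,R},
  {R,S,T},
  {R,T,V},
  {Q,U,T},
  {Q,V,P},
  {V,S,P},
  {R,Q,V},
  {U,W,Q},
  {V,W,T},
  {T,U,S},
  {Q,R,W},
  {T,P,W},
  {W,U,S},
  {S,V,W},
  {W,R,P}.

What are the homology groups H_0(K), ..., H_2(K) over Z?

H_0 ≅ Z,  H_1 ≅ Z^2,  H_2 ≅ Z.

Order the vertices as P < Q < R < S < T < U < V < W. Listing each simplex with vertices in this order, K has dimension 2 with simplices:

  0-simplices (8): P, Q, R, S, T, U, V, W
  1-simplices (24): PQ, PR, PS, PT, PV, PW, QR, QT, QU, QV, QW, RS, RT, RV, RW, ST, SU, SV, SW, TU, TV, TW, UW, VW
  2-simplices (16): PQT, PQV, PRS, PRW, PSV, PTW, QRV, QRW, QTU, QUW, RST, RTV, STU, SUW, SVW, TVW

Hence C_0 ≅ Z^8, C_1 ≅ Z^24, C_2 ≅ Z^16.

∂_1: C_1 → C_0 sends each edge [p,q] (with p < q) to q − p. For instance
  ∂VW = W − V.
The 8×24 boundary matrix has rank 7 and Smith normal form diag(1,1,1,1,1,1,1).

Boundary ∂_2: C_2 → C_1 maps a triangle to the signed sum of its edges. For instance
  ∂QTU = TU − QU + QT,
  ∂PQV = QV − PV + PQ.
The 24×16 boundary matrix has rank 15 and Smith normal form diag(1,1,1,1,1,1,1,1,1,1,1,1,1,1,1).

Now H_k = ker ∂_k / im ∂_{k+1}, so:

  H_0: rank C_0 − rank ∂_1 = 8 − 7 = 1, and the invariant factors of ∂_1 are all 1, so H_0 ≅ Z.
  H_1: rank ker ∂_1 − rank ∂_2 = (24 − 7) − 15 = 2, and the invariant factors of ∂_2 are all 1, so H_1 ≅ Z^2.
  H_2: rank ker ∂_2 − rank ∂_3 = (16 − 15) − 0 = 1, and there is no ∂_3, so H_2 ≅ Z.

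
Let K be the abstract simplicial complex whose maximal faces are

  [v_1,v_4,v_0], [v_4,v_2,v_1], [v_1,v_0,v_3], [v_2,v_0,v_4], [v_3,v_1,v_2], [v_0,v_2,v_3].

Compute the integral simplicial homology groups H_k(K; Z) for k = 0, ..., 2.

H_0 ≅ Z,  H_1 = 0,  H_2 ≅ Z.

Fix the vertex order v_0 < v_1 < v_2 < v_3 < v_4 and write every simplex with vertices in increasing order. Then dim K = 2 and the simplices of K are:

  0-simplices (5): [v_0], [v_1], [v_2], [v_3], [v_4]
  1-simplices (9): [v_0,v_1], [v_0,v_2], [v_0,v_3], [v_0,v_4], [v_1,v_2], [v_1,v_3], [v_1,v_4], [v_2,v_3], [v_2,v_4]
  2-simplices (6): [v_0,v_1,v_3], [v_0,v_1,v_4], [v_0,v_2,v_3], [v_0,v_2,v_4], [v_1,v_2,v_3], [v_1,v_2,v_4]

giving chain groups C_0 ≅ Z^5, C_1 ≅ Z^9, C_2 ≅ Z^6.

Boundary ∂_1: C_1 → C_0 is given by ∂[p,q] = [q] − [p].
The resulting 5×9 matrix has rank 4, and its Smith normal form has invariant factors (1,1,1,1).

Boundary ∂_2: C_2 → C_1 acts by ∂[p,q,r] = [q,r] − [p,r] + [p,q]. For instance
  ∂[v_0,v_1,v_4] = [v_1,v_4] − [v_0,v_4] + [v_0,v_1],
  ∂[v_1,v_2,v_4] = [v_2,v_4] − [v_1,v_4] + [v_1,v_2].
The resulting 9×6 matrix has rank 5, and its Smith normal form has invariant factors (1,1,1,1,1).

Computing H_k = (kernel of ∂_k) / (image of ∂_{k+1}):

  H_0: rank C_0 − rank ∂_1 = 5 − 4 = 1, and the invariant factors of ∂_1 are all 1, so H_0 = Z.
  H_1: rank ker ∂_1 − rank ∂_2 = (9 − 4) − 5 = 0, and the invariant factors of ∂_2 are all 1, so H_1 = 0.
  H_2: rank ker ∂_2 − rank ∂_3 = (6 − 5) − 0 = 1, and there is no ∂_3, so H_2 = Z.

(K is a triangulation of the 2-sphere S^2.)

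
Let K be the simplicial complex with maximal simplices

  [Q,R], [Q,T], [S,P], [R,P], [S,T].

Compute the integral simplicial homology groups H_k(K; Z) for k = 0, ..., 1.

H_0 = Z,  H_1 = Z.

Order the vertices as P < Q < R < S < T. Listing each simplex with vertices in this order, K has dimension 1 with simplices:

  0-simplices (5): P, Q, R, S, T
  1-simplices (5): PR, PS, QR, QT, ST

so the chain groups are C_0 ≅ Z^5, C_1 ≅ Z^5.

∂_1: C_1 → C_0 is given by ∂[p,q] = [q] − [p]. For instance
  ∂ST = T − S.
This gives a 5×5 integer matrix of rank 4; reducing to Smith normal form yields diagonal entries (1,1,1,1).

From H_k ≅ ker(∂_k) / im(∂_{k+1}) we obtain:

  H_0: rank C_0 − rank ∂_1 = 5 − 4 = 1, and the invariant factors of ∂_1 are all 1, so H_0 = Z.
  H_1: rank ker ∂_1 − rank ∂_2 = (5 − 4) − 0 = 1, and there is no ∂_2, so H_1 = Z.

As a check, the Euler characteristic is 5 − 5 = 0, which agrees with 1 − 1 = 0.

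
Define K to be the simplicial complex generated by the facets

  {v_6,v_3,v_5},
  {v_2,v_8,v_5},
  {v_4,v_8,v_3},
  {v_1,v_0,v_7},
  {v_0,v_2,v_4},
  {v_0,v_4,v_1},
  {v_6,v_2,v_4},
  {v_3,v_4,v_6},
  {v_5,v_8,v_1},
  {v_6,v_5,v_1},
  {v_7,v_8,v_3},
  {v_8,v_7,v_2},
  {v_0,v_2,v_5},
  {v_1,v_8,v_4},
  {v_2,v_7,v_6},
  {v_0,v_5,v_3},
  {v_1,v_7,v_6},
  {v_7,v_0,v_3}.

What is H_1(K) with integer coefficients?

We work with the vertex ordering v_0 < v_1 < v_2 < v_3 < v_4 < v_5 < v_6 < v_7 < v_8. The simplices of K, each written with vertices in increasing order, are:

  0-simplices (9): [v_0], [v_1], [v_2], [v_3], [v_4], [v_5], [v_6], [v_7], [v_8]
  1-simplices (27): (27 of them)
  2-simplices (18): (18 of them)

Hence C_0 ≅ Z^9, C_1 ≅ Z^27, C_2 ≅ Z^18.

Boundary ∂_1: C_1 → C_0 maps an edge to its endpoints' difference, ∂[p,q] = q − p.
The 9×27 boundary matrix has rank 8 and Smith normal form diag(1,1,1,1,1,1,1,1).

∂_2: C_2 → C_1 sends each 2-simplex [p,q,r] to [q,r] − [p,r] + [p,q]. For instance
  ∂[v_3,v_7,v_8] = [v_7,v_8] − [v_3,v_8] + [v_3,v_7],
  ∂[v_0,v_1,v_7] = [v_1,v_7] − [v_0,v_7] + [v_0,v_1].
As a 27×18 matrix over Z this has rank 17, with invariant factors (1,1,1,1,1,1,1,1,1,1,1,1,1,1,1,1,1).

Now H_k = ker ∂_k / im ∂_{k+1}, so:

  H_1: rank ker ∂_1 − rank ∂_2 = (27 − 8) − 17 = 2, and the invariant factors of ∂_2 are all 1, so H_1 ≅ Z^2.

(K is a triangulation of the torus T^2.)

H_1 = Z^2.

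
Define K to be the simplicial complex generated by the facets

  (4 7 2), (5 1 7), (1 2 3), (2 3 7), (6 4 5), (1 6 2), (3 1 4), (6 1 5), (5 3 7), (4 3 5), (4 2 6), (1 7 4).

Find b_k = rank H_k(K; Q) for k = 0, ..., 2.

Take the total order 1 < 2 < 3 < 4 < 5 < 6 < 7 on the vertex set. Then K (dimension 2) consists of the simplices:

  0-simplices (7): [1], [2], [3], [4], [5], [6], [7]
  1-simplices (18): [1,2], [1,3], [1,4], [1,5], [1,6], [1,7], [2,3], [2,4], [2,6], [2,7], [3,4], [3,5], [3,7], [4,5], [4,6], [4,7], [5,6], [5,7]
  2-simplices (12): [1,2,3], [1,2,6], [1,3,4], [1,4,7], [1,5,6], [1,5,7], [2,3,7], [2,4,6], [2,4,7], [3,4,5], [3,5,7], [4,5,6]

so the chain groups are C_0 ≅ Z^7, C_1 ≅ Z^18, C_2 ≅ Z^12.

∂_1: C_1 → C_0 sends each edge [p,q] (with p < q) to q − p. For instance
  ∂[2,3] = [3] − [2].
As a 7×18 matrix over Z this has rank 6, with invariant factors (1,1,1,1,1,1).

∂_2: C_2 → C_1 maps a triangle to the signed sum of its edges. For instance
  ∂[1,4,7] = [4,7] − [1,7] + [1,4],
  ∂[2,4,7] = [4,7] − [2,7] + [2,4].
The resulting 18×12 matrix has rank 12, and its Smith normal form has invariant factors (1,1,1,1,1,1,1,1,1,1,1,2).

Reading off H_k = ker ∂_k / im ∂_{k+1}:

  H_0: rank C_0 − rank ∂_1 = 7 − 6 = 1, and the invariant factors of ∂_1 are all 1, so H_0 = Z.
  H_1: rank ker ∂_1 − rank ∂_2 = (18 − 6) − 12 = 0, and ∂_2 has invariant factor 2 > 1, so H_1 = Z_2.
  H_2: rank ker ∂_2 − rank ∂_3 = (12 − 12) − 0 = 0, and there is no ∂_3, so H_2 = 0.

As a check, the Euler characteristic is 7 − 18 + 12 = 1, which agrees with 1 − 0 + 0 = 1.

Hence the Betti numbers are b_0 = 1, b_1 = 0, b_2 = 0.

b_0 = 1, b_1 = 0, b_2 = 0.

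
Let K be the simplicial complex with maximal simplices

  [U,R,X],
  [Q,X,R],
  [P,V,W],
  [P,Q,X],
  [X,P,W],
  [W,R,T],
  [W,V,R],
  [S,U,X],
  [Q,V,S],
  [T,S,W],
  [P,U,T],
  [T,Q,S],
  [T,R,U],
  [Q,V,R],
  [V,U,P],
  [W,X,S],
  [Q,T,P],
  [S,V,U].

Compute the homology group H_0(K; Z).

H_0 ≅ Z.

We work with the vertex ordering P < Q < R < S < T < U < V < W < X. The simplices of K, each written with vertices in increasing order, are:

  0-simplices (9): P, Q, R, S, T, U, V, W, X
  1-simplices (27): PQ, PT, PU, PV, PW, PX, QR, QS, QT, QV, QX, RT, RU, RV, RW, RX, ST, SU, SV, SW, SX, TU, TW, UV, UX, VW, WX
  2-simplices (18): PQT, PQX, PTU, PUV, PVW, PWX, QRV, QRX, QST, QSV, RTU, RTW, RUX, RVW, STW, SUV, SUX, SWX

giving chain groups C_0 ≅ Z^9, C_1 ≅ Z^27, C_2 ≅ Z^18.

The boundary map ∂_1: C_1 → C_0 sends each edge [p,q] (with p < q) to q − p.
The 9×27 boundary matrix has rank 8 and Smith normal form diag(1,1,1,1,1,1,1,1).

Boundary ∂_2: C_2 → C_1 sends each 2-simplex [p,q,r] to [q,r] − [p,r] + [p,q]. For instance
  ∂QRX = RX − QX + QR,
  ∂PQT = QT − PT + PQ.
As a 27×18 matrix over Z this has rank 17, with invariant factors (1,1,1,1,1,1,1,1,1,1,1,1,1,1,1,1,1).

Computing H_k = (kernel of ∂_k) / (image of ∂_{k+1}):

  H_0: rank C_0 − rank ∂_1 = 9 − 8 = 1, and the invariant factors of ∂_1 are all 1, so H_0 ≅ Z.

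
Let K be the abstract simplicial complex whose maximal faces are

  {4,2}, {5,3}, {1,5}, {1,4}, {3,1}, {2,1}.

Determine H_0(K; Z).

H_0 = Z.

Fix the vertex order 1 < 2 < 3 < 4 < 5 and write every simplex with vertices in increasing order. Then dim K = 1 and the simplices of K are:

  0-simplices (5): [1], [2], [3], [4], [5]
  1-simplices (6): [1,2], [1,3], [1,4], [1,5], [2,4], [3,5]

Hence C_0 ≅ Z^5, C_1 ≅ Z^6.

Boundary ∂_1: C_1 → C_0 is given by ∂[p,q] = [q] − [p].
The 5×6 boundary matrix has rank 4 and Smith normal form diag(1,1,1,1).

From H_k ≅ ker(∂_k) / im(∂_{k+1}) we obtain:

  H_0: rank C_0 − rank ∂_1 = 5 − 4 = 1, and the invariant factors of ∂_1 are all 1, so H_0 = Z.

(K is a triangulation of a wedge of 2 circles.)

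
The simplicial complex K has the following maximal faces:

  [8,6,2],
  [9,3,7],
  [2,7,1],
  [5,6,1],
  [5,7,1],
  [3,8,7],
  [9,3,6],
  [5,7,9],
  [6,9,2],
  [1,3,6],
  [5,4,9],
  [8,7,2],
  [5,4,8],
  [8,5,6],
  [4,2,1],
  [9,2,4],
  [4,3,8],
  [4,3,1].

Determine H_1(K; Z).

H_1 ≅ Z^2.

We work with the vertex ordering 1 < 2 < 3 < 4 < 5 < 6 < 7 < 8 < 9. The simplices of K, each written with vertices in increasing order, are:

  0-simplices (9): [1], [2], [3], [4], [5], [6], [7], [8], [9]
  1-simplices (27): (27 of them)
  2-simplices (18): [1,2,4], [1,2,7], [1,3,4], [1,3,6], [1,5,6], [1,5,7], [2,4,9], [2,6,8], [2,6,9], [2,7,8], [3,4,8], [3,6,9], [3,7,8], [3,7,9], [4,5,8], [4,5,9], [5,6,8], [5,7,9]

giving chain groups C_0 ≅ Z^9, C_1 ≅ Z^27, C_2 ≅ Z^18.

The boundary map ∂_1: C_1 → C_0 maps an edge to its endpoints' difference, ∂[p,q] = q − p. For instance
  ∂[5,6] = [6] − [5].
The 9×27 boundary matrix has rank 8 and Smith normal form diag(1,1,1,1,1,1,1,1).

Boundary ∂_2: C_2 → C_1 sends each 2-simplex [p,q,r] to [q,r] − [p,r] + [p,q]. For instance
  ∂[2,6,9] = [6,9] − [2,9] + [2,6],
  ∂[1,5,7] = [5,7] − [1,7] + [1,5].
The resulting 27×18 matrix has rank 17, and its Smith normal form has invariant factors (1,1,1,1,1,1,1,1,1,1,1,1,1,1,1,1,1).

Computing H_k = (kernel of ∂_k) / (image of ∂_{k+1}):

  H_1: rank ker ∂_1 − rank ∂_2 = (27 − 8) − 17 = 2, and the invariant factors of ∂_2 are all 1, so H_1 ≅ Z^2.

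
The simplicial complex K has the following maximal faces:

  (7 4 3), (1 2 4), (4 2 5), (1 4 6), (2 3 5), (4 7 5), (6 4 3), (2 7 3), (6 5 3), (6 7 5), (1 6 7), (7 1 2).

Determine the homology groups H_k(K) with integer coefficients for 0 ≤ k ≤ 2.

H_0 = Z,  H_1 = Z/2,  H_2 = 0.

We work with the vertex ordering 1 < 2 < 3 < 4 < 5 < 6 < 7. The simplices of K, each written with vertices in increasing order, are:

  0-simplices (7): [1], [2], [3], [4], [5], [6], [7]
  1-simplices (18): [1,2], [1,4], [1,6], [1,7], [2,3], [2,4], [2,5], [2,7], [3,4], [3,5], [3,6], [3,7], [4,5], [4,6], [4,7], [5,6], [5,7], [6,7]
  2-simplices (12): [1,2,4], [1,2,7], [1,4,6], [1,6,7], [2,3,5], [2,3,7], [2,4,5], [3,4,6], [3,4,7], [3,5,6], [4,5,7], [5,6,7]

so the chain groups are C_0 ≅ Z^7, C_1 ≅ Z^18, C_2 ≅ Z^12.

Boundary ∂_1: C_1 → C_0 maps an edge to its endpoints' difference, ∂[p,q] = q − p. For instance
  ∂[4,5] = [5] − [4].
The resulting 7×18 matrix has rank 6, and its Smith normal form has invariant factors (1,1,1,1,1,1).

∂_2: C_2 → C_1 sends each 2-simplex [p,q,r] to [q,r] − [p,r] + [p,q]. For instance
  ∂[1,4,6] = [4,6] − [1,6] + [1,4],
  ∂[1,2,4] = [2,4] − [1,4] + [1,2].
The resulting 18×12 matrix has rank 12, and its Smith normal form has invariant factors (1,1,1,1,1,1,1,1,1,1,1,2).

Reading off H_k = ker ∂_k / im ∂_{k+1}:

  H_0: rank C_0 − rank ∂_1 = 7 − 6 = 1, and the invariant factors of ∂_1 are all 1, so H_0 = Z.
  H_1: rank ker ∂_1 − rank ∂_2 = (18 − 6) − 12 = 0, and ∂_2 has invariant factor 2 > 1, so H_1 = Z/2.
  H_2: rank ker ∂_2 − rank ∂_3 = (12 − 12) − 0 = 0, and there is no ∂_3, so H_2 = 0.

As a check, the Euler characteristic is 7 − 18 + 12 = 1, which agrees with 1 − 0 + 0 = 1.
(K is a triangulation of the real projective plane RP^2.)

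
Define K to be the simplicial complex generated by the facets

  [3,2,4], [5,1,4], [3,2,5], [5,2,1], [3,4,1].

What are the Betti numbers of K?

b_0 = 1, b_1 = 1, b_2 = 0.

Fix the vertex order 1 < 2 < 3 < 4 < 5 and write every simplex with vertices in increasing order. Then dim K = 2 and the simplices of K are:

  0-simplices (5): [1], [2], [3], [4], [5]
  1-simplices (10): [1,2], [1,3], [1,4], [1,5], [2,3], [2,4], [2,5], [3,4], [3,5], [4,5]
  2-simplices (5): [1,2,5], [1,3,4], [1,4,5], [2,3,4], [2,3,5]

Hence C_0 ≅ Z^5, C_1 ≅ Z^10, C_2 ≅ Z^5.

The boundary map ∂_1: C_1 → C_0 is given by ∂[p,q] = [q] − [p]. For instance
  ∂[3,5] = [5] − [3].
The resulting 5×10 matrix has rank 4, and its Smith normal form has invariant factors (1,1,1,1).

Boundary ∂_2: C_2 → C_1 maps a triangle to the signed sum of its edges. For instance
  ∂[1,3,4] = [3,4] − [1,4] + [1,3],
  ∂[1,2,5] = [2,5] − [1,5] + [1,2].
The resulting 10×5 matrix has rank 5, and its Smith normal form has invariant factors (1,1,1,1,1).

Reading off H_k = ker ∂_k / im ∂_{k+1}:

  H_0: rank C_0 − rank ∂_1 = 5 − 4 = 1, and the invariant factors of ∂_1 are all 1, so H_0 = Z.
  H_1: rank ker ∂_1 − rank ∂_2 = (10 − 4) − 5 = 1, and the invariant factors of ∂_2 are all 1, so H_1 = Z.
  H_2: rank ker ∂_2 − rank ∂_3 = (5 − 5) − 0 = 0, and there is no ∂_3, so H_2 = 0.

As a check, the Euler characteristic is 5 − 10 + 5 = 0, which agrees with 1 − 1 + 0 = 0.

Hence the Betti numbers are b_0 = 1, b_1 = 1, b_2 = 0.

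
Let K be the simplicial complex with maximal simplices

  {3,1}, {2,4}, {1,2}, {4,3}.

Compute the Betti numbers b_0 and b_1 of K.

b_0 = 1, b_1 = 1.

We work with the vertex ordering 1 < 2 < 3 < 4. The simplices of K, each written with vertices in increasing order, are:

  0-simplices (4): [1], [2], [3], [4]
  1-simplices (4): [1,2], [1,3], [2,4], [3,4]

giving chain groups C_0 ≅ Z^4, C_1 ≅ Z^4.

Boundary ∂_1: C_1 → C_0 is given by ∂[p,q] = [q] − [p]. For instance
  ∂[1,3] = [3] − [1].
The 4×4 boundary matrix has rank 3 and Smith normal form diag(1,1,1).

Reading off H_k = ker ∂_k / im ∂_{k+1}:

  H_0: rank C_0 − rank ∂_1 = 4 − 3 = 1, and the invariant factors of ∂_1 are all 1, so H_0 = Z.
  H_1: rank ker ∂_1 − rank ∂_2 = (4 − 3) − 0 = 1, and there is no ∂_2, so H_1 = Z.

Hence the Betti numbers are b_0 = 1, b_1 = 1.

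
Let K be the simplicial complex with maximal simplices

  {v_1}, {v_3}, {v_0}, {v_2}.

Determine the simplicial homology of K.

K has 4 vertices.
rank ∂_0 = 0, rank ∂_1 = 0 ⇒ b_0 = 4 − 0 − 0 = 4. So H_0 ≅ Z^4.

H_0 = Z^4.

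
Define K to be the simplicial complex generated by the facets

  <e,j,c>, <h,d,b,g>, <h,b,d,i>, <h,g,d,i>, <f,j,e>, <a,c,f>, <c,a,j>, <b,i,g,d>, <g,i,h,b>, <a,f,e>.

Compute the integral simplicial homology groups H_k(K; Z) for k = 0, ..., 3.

H_0 = Z^2,  H_1 = Z,  H_2 = 0,  H_3 = Z.

Fix the vertex order a < b < c < d < e < f < g < h < i < j and write every simplex with vertices in increasing order. Then dim K = 3 and the simplices of K are:

  0-simplices (10): a, b, c, d, e, f, g, h, i, j
  1-simplices (20): ac, ae, af, aj, bd, bg, bh, bi, ce, cf, cj, dg, dh, di, ef, ej, fj, gh, gi, hi
  2-simplices (15): acf, acj, aef, bdg, bdh, bdi, bgh, bgi, bhi, cej, dgh, dgi, dhi, efj, ghi
  3-simplices (5): bdgh, bdgi, bdhi, bghi, dghi

so the chain groups are C_0 ≅ Z^10, C_1 ≅ Z^20, C_2 ≅ Z^15, C_3 ≅ Z^5.

∂_1: C_1 → C_0 sends each edge [p,q] (with p < q) to q − p. For instance
  ∂gh = h − g.
The resulting 10×20 matrix has rank 8, and its Smith normal form has invariant factors (1,1,1,1,1,1,1,1).

The boundary map ∂_2: C_2 → C_1 sends each 2-simplex [p,q,r] to [q,r] − [p,r] + [p,q]. For instance
  ∂acf = cf − af + ac,
  ∂efj = fj − ej + ef.
The resulting 20×15 matrix has rank 11, and its Smith normal form has invariant factors (1,1,1,1,1,1,1,1,1,1,1).

Boundary ∂_3: C_3 → C_2 sends each 3-simplex σ to the alternating sum Σ_i (−1)^i (σ with its i-th vertex removed). For instance
  ∂bdhi = dhi − bhi + bdi − bdh,
  ∂bdgh = dgh − bgh + bdh − bdg.
The resulting 15×5 matrix has rank 4, and its Smith normal form has invariant factors (1,1,1,1).

From H_k ≅ ker(∂_k) / im(∂_{k+1}) we obtain:

  H_0: rank C_0 − rank ∂_1 = 10 − 8 = 2, and the invariant factors of ∂_1 are all 1, so H_0 = Z^2.
  H_1: rank ker ∂_1 − rank ∂_2 = (20 − 8) − 11 = 1, and the invariant factors of ∂_2 are all 1, so H_1 = Z.
  H_2: rank ker ∂_2 − rank ∂_3 = (15 − 11) − 4 = 0, and the invariant factors of ∂_3 are all 1, so H_2 = 0.
  H_3: rank ker ∂_3 − rank ∂_4 = (5 − 4) − 0 = 1, and there is no ∂_4, so H_3 = Z.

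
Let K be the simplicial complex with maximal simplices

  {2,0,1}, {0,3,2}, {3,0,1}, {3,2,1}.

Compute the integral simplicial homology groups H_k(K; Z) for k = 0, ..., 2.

Fix the vertex order 0 < 1 < 2 < 3 and write every simplex with vertices in increasing order. Then dim K = 2 and the simplices of K are:

  0-simplices (4): [0], [1], [2], [3]
  1-simplices (6): [0,1], [0,2], [0,3], [1,2], [1,3], [2,3]
  2-simplices (4): [0,1,2], [0,1,3], [0,2,3], [1,2,3]

giving chain groups C_0 ≅ Z^4, C_1 ≅ Z^6, C_2 ≅ Z^4.

The boundary map ∂_1: C_1 → C_0 maps an edge to its endpoints' difference, ∂[p,q] = q − p.
The 4×6 boundary matrix has rank 3 and Smith normal form diag(1,1,1).

Boundary ∂_2: C_2 → C_1 maps a triangle to the signed sum of its edges. For instance
  ∂[0,1,3] = [1,3] − [0,3] + [0,1],
  ∂[0,1,2] = [1,2] − [0,2] + [0,1].
This gives a 6×4 integer matrix of rank 3; reducing to Smith normal form yields diagonal entries (1,1,1).

Computing H_k = (kernel of ∂_k) / (image of ∂_{k+1}):

  H_0: rank C_0 − rank ∂_1 = 4 − 3 = 1, and the invariant factors of ∂_1 are all 1, so H_0 ≅ Z.
  H_1: rank ker ∂_1 − rank ∂_2 = (6 − 3) − 3 = 0, and the invariant factors of ∂_2 are all 1, so H_1 ≅ 0.
  H_2: rank ker ∂_2 − rank ∂_3 = (4 − 3) − 0 = 1, and there is no ∂_3, so H_2 ≅ Z.

(K is a triangulation of the 2-sphere S^2.)

H_0 = Z,  H_1 = 0,  H_2 = Z.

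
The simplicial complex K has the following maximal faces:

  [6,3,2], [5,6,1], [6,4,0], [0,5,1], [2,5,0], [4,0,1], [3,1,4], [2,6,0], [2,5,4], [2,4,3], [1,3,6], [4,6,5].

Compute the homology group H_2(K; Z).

H_2 = 0.

Fix the vertex order 0 < 1 < 2 < 3 < 4 < 5 < 6 and write every simplex with vertices in increasing order. Then dim K = 2 and the simplices of K are:

  0-simplices (7): [0], [1], [2], [3], [4], [5], [6]
  1-simplices (18): [0,1], [0,2], [0,4], [0,5], [0,6], [1,3], [1,4], [1,5], [1,6], [2,3], [2,4], [2,5], [2,6], [3,4], [3,6], [4,5], [4,6], [5,6]
  2-simplices (12): [0,1,4], [0,1,5], [0,2,5], [0,2,6], [0,4,6], [1,3,4], [1,3,6], [1,5,6], [2,3,4], [2,3,6], [2,4,5], [4,5,6]

giving chain groups C_0 ≅ Z^7, C_1 ≅ Z^18, C_2 ≅ Z^12.

∂_1: C_1 → C_0 maps an edge to its endpoints' difference, ∂[p,q] = q − p. For instance
  ∂[1,4] = [4] − [1].
This gives a 7×18 integer matrix of rank 6; reducing to Smith normal form yields diagonal entries (1,1,1,1,1,1).

Boundary ∂_2: C_2 → C_1 acts by ∂[p,q,r] = [q,r] − [p,r] + [p,q]. For instance
  ∂[1,5,6] = [5,6] − [1,6] + [1,5],
  ∂[2,4,5] = [4,5] − [2,5] + [2,4].
This gives a 18×12 integer matrix of rank 12; reducing to Smith normal form yields diagonal entries (1,1,1,1,1,1,1,1,1,1,1,2).

Now H_k = ker ∂_k / im ∂_{k+1}, so:

  H_2: rank ker ∂_2 − rank ∂_3 = (12 − 12) − 0 = 0, and there is no ∂_3, so H_2 = 0.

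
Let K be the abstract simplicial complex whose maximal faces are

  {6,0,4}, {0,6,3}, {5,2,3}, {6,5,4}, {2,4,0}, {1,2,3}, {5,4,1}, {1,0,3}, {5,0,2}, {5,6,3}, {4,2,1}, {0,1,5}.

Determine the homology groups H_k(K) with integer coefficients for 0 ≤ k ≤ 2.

Order the vertices as 0 < 1 < 2 < 3 < 4 < 5 < 6. Listing each simplex with vertices in this order, K has dimension 2 with simplices:

  0-simplices (7): [0], [1], [2], [3], [4], [5], [6]
  1-simplices (18): [0,1], [0,2], [0,3], [0,4], [0,5], [0,6], [1,2], [1,3], [1,4], [1,5], [2,3], [2,4], [2,5], [3,5], [3,6], [4,5], [4,6], [5,6]
  2-simplices (12): [0,1,3], [0,1,5], [0,2,4], [0,2,5], [0,3,6], [0,4,6], [1,2,3], [1,2,4], [1,4,5], [2,3,5], [3,5,6], [4,5,6]

Hence C_0 ≅ Z^7, C_1 ≅ Z^18, C_2 ≅ Z^12.

∂_1: C_1 → C_0 sends each edge [p,q] (with p < q) to q − p. For instance
  ∂[3,5] = [5] − [3].
This gives a 7×18 integer matrix of rank 6; reducing to Smith normal form yields diagonal entries (1,1,1,1,1,1).

Boundary ∂_2: C_2 → C_1 sends each 2-simplex [p,q,r] to [q,r] − [p,r] + [p,q]. For instance
  ∂[1,2,3] = [2,3] − [1,3] + [1,2],
  ∂[4,5,6] = [5,6] − [4,6] + [4,5].
The 18×12 boundary matrix has rank 12 and Smith normal form diag(1,1,1,1,1,1,1,1,1,1,1,2).

Computing H_k = (kernel of ∂_k) / (image of ∂_{k+1}):

  H_0: rank C_0 − rank ∂_1 = 7 − 6 = 1, and the invariant factors of ∂_1 are all 1, so H_0 ≅ Z.
  H_1: rank ker ∂_1 − rank ∂_2 = (18 − 6) − 12 = 0, and ∂_2 has invariant factor 2 > 1, so H_1 ≅ Z_2.
  H_2: rank ker ∂_2 − rank ∂_3 = (12 − 12) − 0 = 0, and there is no ∂_3, so H_2 ≅ 0.

H_0 = Z,  H_1 = Z_2,  H_2 = 0.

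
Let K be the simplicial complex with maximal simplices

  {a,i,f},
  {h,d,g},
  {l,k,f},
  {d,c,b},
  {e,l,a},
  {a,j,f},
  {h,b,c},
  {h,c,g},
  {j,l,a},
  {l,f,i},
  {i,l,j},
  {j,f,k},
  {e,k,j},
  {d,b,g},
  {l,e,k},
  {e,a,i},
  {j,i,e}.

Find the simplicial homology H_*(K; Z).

H_0 ≅ Z^2,  H_1 ≅ Z ⊕ Z/2,  H_2 = 0.

Order the vertices as a < b < c < d < e < f < g < h < i < j < k < l. Listing each simplex with vertices in this order, K has dimension 2 with simplices:

  0-simplices (12): a, b, c, d, e, f, g, h, i, j, k, l
  1-simplices (28): ae, af, ai, aj, al, bc, bd, bg, bh, cd, cg, ch, dg, dh, ei, ej, ek, el, fi, fj, fk, fl, gh, ij, il, jk, jl, kl
  2-simplices (17): aei, ael, afi, afj, ajl, bcd, bch, bdg, cgh, dgh, eij, ejk, ekl, fil, fjk, fkl, ijl

so the chain groups are C_0 ≅ Z^12, C_1 ≅ Z^28, C_2 ≅ Z^17.

The boundary map ∂_1: C_1 → C_0 sends each edge [p,q] (with p < q) to q − p.
The 12×28 boundary matrix has rank 10 and Smith normal form diag(1,1,1,1,1,1,1,1,1,1).

Boundary ∂_2: C_2 → C_1 maps a triangle to the signed sum of its edges. For instance
  ∂fjk = jk − fk + fj,
  ∂dgh = gh − dh + dg.
The 28×17 boundary matrix has rank 17 and Smith normal form diag(1,1,1,1,1,1,1,1,1,1,1,1,1,1,1,1,2).

From H_k ≅ ker(∂_k) / im(∂_{k+1}) we obtain:

  H_0: rank C_0 − rank ∂_1 = 12 − 10 = 2, and the invariant factors of ∂_1 are all 1, so H_0 = Z^2.
  H_1: rank ker ∂_1 − rank ∂_2 = (28 − 10) − 17 = 1, and ∂_2 has invariant factor 2 > 1, so H_1 = Z ⊕ Z/2.
  H_2: rank ker ∂_2 − rank ∂_3 = (17 − 17) − 0 = 0, and there is no ∂_3, so H_2 = 0.

As a check, the Euler characteristic is 12 − 28 + 17 = 1, which agrees with 2 − 1 + 0 = 1.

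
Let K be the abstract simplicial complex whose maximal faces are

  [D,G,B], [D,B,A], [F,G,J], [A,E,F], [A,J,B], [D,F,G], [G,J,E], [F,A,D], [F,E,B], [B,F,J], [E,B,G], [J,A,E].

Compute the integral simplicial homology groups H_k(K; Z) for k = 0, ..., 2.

We work with the vertex ordering A < B < D < E < F < G < J. The simplices of K, each written with vertices in increasing order, are:

  0-simplices (7): A, B, D, E, F, G, J
  1-simplices (18): AB, AD, AE, AF, AJ, BD, BE, BF, BG, BJ, DF, DG, EF, EG, EJ, FG, FJ, GJ
  2-simplices (12): ABD, ABJ, ADF, AEF, AEJ, BDG, BEF, BEG, BFJ, DFG, EGJ, FGJ

so the chain groups are C_0 ≅ Z^7, C_1 ≅ Z^18, C_2 ≅ Z^12.

∂_1: C_1 → C_0 sends each edge [p,q] (with p < q) to q − p. For instance
  ∂AD = D − A.
The resulting 7×18 matrix has rank 6, and its Smith normal form has invariant factors (1,1,1,1,1,1).

Boundary ∂_2: C_2 → C_1 maps a triangle to the signed sum of its edges. For instance
  ∂DFG = FG − DG + DF,
  ∂EGJ = GJ − EJ + EG.
The resulting 18×12 matrix has rank 12, and its Smith normal form has invariant factors (1,1,1,1,1,1,1,1,1,1,1,2).

Computing H_k = (kernel of ∂_k) / (image of ∂_{k+1}):

  H_0: rank C_0 − rank ∂_1 = 7 − 6 = 1, and the invariant factors of ∂_1 are all 1, so H_0 = Z.
  H_1: rank ker ∂_1 − rank ∂_2 = (18 − 6) − 12 = 0, and ∂_2 has invariant factor 2 > 1, so H_1 = Z/2Z.
  H_2: rank ker ∂_2 − rank ∂_3 = (12 − 12) − 0 = 0, and there is no ∂_3, so H_2 = 0.

(K is a triangulation of the real projective plane RP^2.)

H_0 ≅ Z,  H_1 ≅ Z/2Z,  H_2 = 0.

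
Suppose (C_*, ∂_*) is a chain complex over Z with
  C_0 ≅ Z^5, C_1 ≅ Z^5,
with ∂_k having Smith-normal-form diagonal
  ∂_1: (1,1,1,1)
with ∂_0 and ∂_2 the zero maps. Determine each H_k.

H_0: b_0 = 5 − 0 − 4 = 1; torsion from ∂_1 factors > 1: none. So H_0 ≅ Z.
H_1: b_1 = 5 − 4 − 0 = 1; torsion from ∂_2 factors > 1: none. So H_1 ≅ Z.

H_0 ≅ Z,  H_1 ≅ Z.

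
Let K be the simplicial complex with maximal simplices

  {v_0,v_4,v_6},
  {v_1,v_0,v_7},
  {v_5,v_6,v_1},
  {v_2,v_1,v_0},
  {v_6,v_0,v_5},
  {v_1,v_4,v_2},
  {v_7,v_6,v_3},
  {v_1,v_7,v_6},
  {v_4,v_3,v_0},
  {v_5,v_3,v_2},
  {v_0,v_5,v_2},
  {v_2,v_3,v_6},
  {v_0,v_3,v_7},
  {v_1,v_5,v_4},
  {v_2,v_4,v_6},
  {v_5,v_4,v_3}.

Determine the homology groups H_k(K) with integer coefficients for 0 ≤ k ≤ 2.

We work with the vertex ordering v_0 < v_1 < v_2 < v_3 < v_4 < v_5 < v_6 < v_7. The simplices of K, each written with vertices in increasing order, are:

  0-simplices (8): [v_0], [v_1], [v_2], [v_3], [v_4], [v_5], [v_6], [v_7]
  1-simplices (24): (24 of them)
  2-simplices (16): (16 of them)

Hence C_0 ≅ Z^8, C_1 ≅ Z^24, C_2 ≅ Z^16.

The boundary map ∂_1: C_1 → C_0 sends each edge [p,q] (with p < q) to q − p. For instance
  ∂[v_3,v_4] = [v_4] − [v_3].
The 8×24 boundary matrix has rank 7 and Smith normal form diag(1,1,1,1,1,1,1).

Boundary ∂_2: C_2 → C_1 maps a triangle to the signed sum of its edges. For instance
  ∂[v_0,v_1,v_7] = [v_1,v_7] − [v_0,v_7] + [v_0,v_1],
  ∂[v_0,v_1,v_2] = [v_1,v_2] − [v_0,v_2] + [v_0,v_1].
The resulting 24×16 matrix has rank 15, and its Smith normal form has invariant factors (1,1,1,1,1,1,1,1,1,1,1,1,1,1,1).

Now H_k = ker ∂_k / im ∂_{k+1}, so:

  H_0: rank C_0 − rank ∂_1 = 8 − 7 = 1, and the invariant factors of ∂_1 are all 1, so H_0 = Z.
  H_1: rank ker ∂_1 − rank ∂_2 = (24 − 7) − 15 = 2, and the invariant factors of ∂_2 are all 1, so H_1 = Z^2.
  H_2: rank ker ∂_2 − rank ∂_3 = (16 − 15) − 0 = 1, and there is no ∂_3, so H_2 = Z.

H_0 ≅ Z,  H_1 ≅ Z^2,  H_2 ≅ Z.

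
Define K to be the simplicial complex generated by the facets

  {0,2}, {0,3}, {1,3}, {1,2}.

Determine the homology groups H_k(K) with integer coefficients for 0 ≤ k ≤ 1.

H_0 ≅ Z,  H_1 ≅ Z.

Fix the vertex order 0 < 1 < 2 < 3 and write every simplex with vertices in increasing order. Then dim K = 1 and the simplices of K are:

  0-simplices (4): [0], [1], [2], [3]
  1-simplices (4): [0,2], [0,3], [1,2], [1,3]

so the chain groups are C_0 ≅ Z^4, C_1 ≅ Z^4.

Boundary ∂_1: C_1 → C_0 sends each edge [p,q] (with p < q) to q − p. For instance
  ∂[1,3] = [3] − [1].
The 4×4 boundary matrix has rank 3 and Smith normal form diag(1,1,1).

Computing H_k = (kernel of ∂_k) / (image of ∂_{k+1}):

  H_0: rank C_0 − rank ∂_1 = 4 − 3 = 1, and the invariant factors of ∂_1 are all 1, so H_0 = Z.
  H_1: rank ker ∂_1 − rank ∂_2 = (4 − 3) − 0 = 1, and there is no ∂_2, so H_1 = Z.

As a check, the Euler characteristic is 4 − 4 = 0, which agrees with 1 − 1 = 0.
(K is a triangulation of the circle S^1.)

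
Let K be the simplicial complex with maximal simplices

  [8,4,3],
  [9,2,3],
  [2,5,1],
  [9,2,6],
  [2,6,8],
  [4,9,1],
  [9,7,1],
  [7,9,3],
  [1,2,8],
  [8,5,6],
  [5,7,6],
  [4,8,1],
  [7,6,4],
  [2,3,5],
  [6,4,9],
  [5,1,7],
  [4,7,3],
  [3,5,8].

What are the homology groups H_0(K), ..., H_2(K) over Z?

H_0 = Z,  H_1 = Z ⊕ Z_2,  H_2 = 0.

Fix the vertex order 1 < 2 < 3 < 4 < 5 < 6 < 7 < 8 < 9 and write every simplex with vertices in increasing order. Then dim K = 2 and the simplices of K are:

  0-simplices (9): [1], [2], [3], [4], [5], [6], [7], [8], [9]
  1-simplices (27): (27 of them)
  2-simplices (18): [1,2,5], [1,2,8], [1,4,8], [1,4,9], [1,5,7], [1,7,9], [2,3,5], [2,3,9], [2,6,8], [2,6,9], [3,4,7], [3,4,8], [3,5,8], [3,7,9], [4,6,7], [4,6,9], [5,6,7], [5,6,8]

giving chain groups C_0 ≅ Z^9, C_1 ≅ Z^27, C_2 ≅ Z^18.

The boundary map ∂_1: C_1 → C_0 is given by ∂[p,q] = [q] − [p].
As a 9×27 matrix over Z this has rank 8, with invariant factors (1,1,1,1,1,1,1,1).

The boundary map ∂_2: C_2 → C_1 maps a triangle to the signed sum of its edges. For instance
  ∂[1,4,9] = [4,9] − [1,9] + [1,4],
  ∂[1,2,5] = [2,5] − [1,5] + [1,2].
The 27×18 boundary matrix has rank 18 and Smith normal form diag(1,1,1,1,1,1,1,1,1,1,1,1,1,1,1,1,1,2).

Computing H_k = (kernel of ∂_k) / (image of ∂_{k+1}):

  H_0: rank C_0 − rank ∂_1 = 9 − 8 = 1, and the invariant factors of ∂_1 are all 1, so H_0 = Z.
  H_1: rank ker ∂_1 − rank ∂_2 = (27 − 8) − 18 = 1, and ∂_2 has invariant factor 2 > 1, so H_1 = Z ⊕ Z_2.
  H_2: rank ker ∂_2 − rank ∂_3 = (18 − 18) − 0 = 0, and there is no ∂_3, so H_2 = 0.

As a check, the Euler characteristic is 9 − 27 + 18 = 0, which agrees with 1 − 1 + 0 = 0.
(K is a triangulation of the Klein bottle.)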